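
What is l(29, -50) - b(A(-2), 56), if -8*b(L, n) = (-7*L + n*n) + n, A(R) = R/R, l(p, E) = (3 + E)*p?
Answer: -7719/8 ≈ -964.88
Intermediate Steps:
l(p, E) = p*(3 + E)
A(R) = 1
b(L, n) = -n/8 - n²/8 + 7*L/8 (b(L, n) = -((-7*L + n*n) + n)/8 = -((-7*L + n²) + n)/8 = -((n² - 7*L) + n)/8 = -(n + n² - 7*L)/8 = -n/8 - n²/8 + 7*L/8)
l(29, -50) - b(A(-2), 56) = 29*(3 - 50) - (-⅛*56 - ⅛*56² + (7/8)*1) = 29*(-47) - (-7 - ⅛*3136 + 7/8) = -1363 - (-7 - 392 + 7/8) = -1363 - 1*(-3185/8) = -1363 + 3185/8 = -7719/8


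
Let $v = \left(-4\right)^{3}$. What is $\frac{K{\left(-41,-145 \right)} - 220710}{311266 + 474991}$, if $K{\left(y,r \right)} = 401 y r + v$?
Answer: $\frac{2163171}{786257} \approx 2.7512$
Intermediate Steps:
$v = -64$
$K{\left(y,r \right)} = -64 + 401 r y$ ($K{\left(y,r \right)} = 401 y r - 64 = 401 r y - 64 = -64 + 401 r y$)
$\frac{K{\left(-41,-145 \right)} - 220710}{311266 + 474991} = \frac{\left(-64 + 401 \left(-145\right) \left(-41\right)\right) - 220710}{311266 + 474991} = \frac{\left(-64 + 2383945\right) - 220710}{786257} = \left(2383881 - 220710\right) \frac{1}{786257} = 2163171 \cdot \frac{1}{786257} = \frac{2163171}{786257}$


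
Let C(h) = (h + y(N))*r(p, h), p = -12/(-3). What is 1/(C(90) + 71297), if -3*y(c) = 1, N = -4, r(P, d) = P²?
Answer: 3/218195 ≈ 1.3749e-5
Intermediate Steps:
p = 4 (p = -12*(-⅓) = 4)
y(c) = -⅓ (y(c) = -⅓*1 = -⅓)
C(h) = -16/3 + 16*h (C(h) = (h - ⅓)*4² = (-⅓ + h)*16 = -16/3 + 16*h)
1/(C(90) + 71297) = 1/((-16/3 + 16*90) + 71297) = 1/((-16/3 + 1440) + 71297) = 1/(4304/3 + 71297) = 1/(218195/3) = 3/218195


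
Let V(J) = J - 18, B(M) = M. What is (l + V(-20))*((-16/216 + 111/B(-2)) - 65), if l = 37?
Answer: 6511/54 ≈ 120.57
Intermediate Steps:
V(J) = -18 + J
(l + V(-20))*((-16/216 + 111/B(-2)) - 65) = (37 + (-18 - 20))*((-16/216 + 111/(-2)) - 65) = (37 - 38)*((-16*1/216 + 111*(-½)) - 65) = -((-2/27 - 111/2) - 65) = -(-3001/54 - 65) = -1*(-6511/54) = 6511/54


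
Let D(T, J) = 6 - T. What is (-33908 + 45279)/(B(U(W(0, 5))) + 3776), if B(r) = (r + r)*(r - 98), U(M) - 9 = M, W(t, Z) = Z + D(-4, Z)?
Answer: 11371/224 ≈ 50.763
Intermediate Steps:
W(t, Z) = 10 + Z (W(t, Z) = Z + (6 - 1*(-4)) = Z + (6 + 4) = Z + 10 = 10 + Z)
U(M) = 9 + M
B(r) = 2*r*(-98 + r) (B(r) = (2*r)*(-98 + r) = 2*r*(-98 + r))
(-33908 + 45279)/(B(U(W(0, 5))) + 3776) = (-33908 + 45279)/(2*(9 + (10 + 5))*(-98 + (9 + (10 + 5))) + 3776) = 11371/(2*(9 + 15)*(-98 + (9 + 15)) + 3776) = 11371/(2*24*(-98 + 24) + 3776) = 11371/(2*24*(-74) + 3776) = 11371/(-3552 + 3776) = 11371/224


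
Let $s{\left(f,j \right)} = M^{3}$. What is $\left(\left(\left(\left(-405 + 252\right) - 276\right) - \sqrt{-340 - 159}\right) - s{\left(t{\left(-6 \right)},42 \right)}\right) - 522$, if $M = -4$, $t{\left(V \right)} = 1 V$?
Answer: $-887 - i \sqrt{499} \approx -887.0 - 22.338 i$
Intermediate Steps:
$t{\left(V \right)} = V$
$s{\left(f,j \right)} = -64$ ($s{\left(f,j \right)} = \left(-4\right)^{3} = -64$)
$\left(\left(\left(\left(-405 + 252\right) - 276\right) - \sqrt{-340 - 159}\right) - s{\left(t{\left(-6 \right)},42 \right)}\right) - 522 = \left(\left(\left(\left(-405 + 252\right) - 276\right) - \sqrt{-340 - 159}\right) - -64\right) - 522 = \left(\left(\left(-153 - 276\right) - \sqrt{-499}\right) + 64\right) - 522 = \left(\left(-429 - i \sqrt{499}\right) + 64\right) - 522 = \left(-365 - i \sqrt{499}\right) - 522 = -887 - i \sqrt{499}$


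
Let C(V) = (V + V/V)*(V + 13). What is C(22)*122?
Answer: 98210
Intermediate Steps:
C(V) = (1 + V)*(13 + V) (C(V) = (V + 1)*(13 + V) = (1 + V)*(13 + V))
C(22)*122 = (13 + 22² + 14*22)*122 = (13 + 484 + 308)*122 = 805*122 = 98210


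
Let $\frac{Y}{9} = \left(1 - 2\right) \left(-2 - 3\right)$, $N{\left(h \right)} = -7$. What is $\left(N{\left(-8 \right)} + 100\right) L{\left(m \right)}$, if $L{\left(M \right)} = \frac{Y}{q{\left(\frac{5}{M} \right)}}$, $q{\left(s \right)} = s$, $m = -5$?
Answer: $-4185$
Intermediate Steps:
$Y = 45$ ($Y = 9 \left(1 - 2\right) \left(-2 - 3\right) = 9 \left(\left(-1\right) \left(-5\right)\right) = 9 \cdot 5 = 45$)
$L{\left(M \right)} = 9 M$ ($L{\left(M \right)} = \frac{45}{5 \frac{1}{M}} = 45 \frac{M}{5} = 9 M$)
$\left(N{\left(-8 \right)} + 100\right) L{\left(m \right)} = \left(-7 + 100\right) 9 \left(-5\right) = 93 \left(-45\right) = -4185$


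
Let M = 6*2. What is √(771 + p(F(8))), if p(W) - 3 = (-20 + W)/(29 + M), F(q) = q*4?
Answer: √1301586/41 ≈ 27.826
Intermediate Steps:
F(q) = 4*q
M = 12
p(W) = 103/41 + W/41 (p(W) = 3 + (-20 + W)/(29 + 12) = 3 + (-20 + W)/41 = 3 + (-20 + W)*(1/41) = 3 + (-20/41 + W/41) = 103/41 + W/41)
√(771 + p(F(8))) = √(771 + (103/41 + (4*8)/41)) = √(771 + (103/41 + (1/41)*32)) = √(771 + (103/41 + 32/41)) = √(771 + 135/41) = √(31746/41) = √1301586/41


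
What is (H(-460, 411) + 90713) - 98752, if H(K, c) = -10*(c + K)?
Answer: -7549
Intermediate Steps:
H(K, c) = -10*K - 10*c (H(K, c) = -10*(K + c) = -10*K - 10*c)
(H(-460, 411) + 90713) - 98752 = ((-10*(-460) - 10*411) + 90713) - 98752 = ((4600 - 4110) + 90713) - 98752 = (490 + 90713) - 98752 = 91203 - 98752 = -7549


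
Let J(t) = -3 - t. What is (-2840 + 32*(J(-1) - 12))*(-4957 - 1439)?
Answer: 21030048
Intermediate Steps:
(-2840 + 32*(J(-1) - 12))*(-4957 - 1439) = (-2840 + 32*((-3 - 1*(-1)) - 12))*(-4957 - 1439) = (-2840 + 32*((-3 + 1) - 12))*(-6396) = (-2840 + 32*(-2 - 12))*(-6396) = (-2840 + 32*(-14))*(-6396) = (-2840 - 448)*(-6396) = -3288*(-6396) = 21030048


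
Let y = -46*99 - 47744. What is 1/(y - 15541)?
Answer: -1/67839 ≈ -1.4741e-5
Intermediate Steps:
y = -52298 (y = -4554 - 47744 = -52298)
1/(y - 15541) = 1/(-52298 - 15541) = 1/(-67839) = -1/67839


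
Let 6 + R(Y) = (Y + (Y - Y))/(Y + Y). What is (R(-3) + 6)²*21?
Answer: 21/4 ≈ 5.2500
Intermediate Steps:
R(Y) = -11/2 (R(Y) = -6 + (Y + (Y - Y))/(Y + Y) = -6 + (Y + 0)/((2*Y)) = -6 + Y*(1/(2*Y)) = -6 + ½ = -11/2)
(R(-3) + 6)²*21 = (-11/2 + 6)²*21 = (½)²*21 = (¼)*21 = 21/4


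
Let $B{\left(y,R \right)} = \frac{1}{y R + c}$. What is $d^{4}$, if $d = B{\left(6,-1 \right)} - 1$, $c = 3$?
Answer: $\frac{256}{81} \approx 3.1605$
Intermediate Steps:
$B{\left(y,R \right)} = \frac{1}{3 + R y}$ ($B{\left(y,R \right)} = \frac{1}{y R + 3} = \frac{1}{R y + 3} = \frac{1}{3 + R y}$)
$d = - \frac{4}{3}$ ($d = \frac{1}{3 - 6} - 1 = \frac{1}{-3} - 1 = - \frac{1}{3} - 1 = - \frac{4}{3} \approx -1.3333$)
$d^{4} = \left(- \frac{4}{3}\right)^{4} = \frac{256}{81}$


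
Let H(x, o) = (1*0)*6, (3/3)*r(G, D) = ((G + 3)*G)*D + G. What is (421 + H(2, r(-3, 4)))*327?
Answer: 137667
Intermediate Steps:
r(G, D) = G + D*G*(3 + G) (r(G, D) = ((G + 3)*G)*D + G = ((3 + G)*G)*D + G = (G*(3 + G))*D + G = D*G*(3 + G) + G = G + D*G*(3 + G))
H(x, o) = 0 (H(x, o) = 0*6 = 0)
(421 + H(2, r(-3, 4)))*327 = (421 + 0)*327 = 421*327 = 137667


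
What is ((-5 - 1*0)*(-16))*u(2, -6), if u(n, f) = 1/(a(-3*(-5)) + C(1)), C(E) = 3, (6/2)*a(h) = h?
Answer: 10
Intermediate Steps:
a(h) = h/3
u(n, f) = ⅛ (u(n, f) = 1/((-3*(-5))/3 + 3) = 1/((⅓)*15 + 3) = 1/(5 + 3) = 1/8 = ⅛)
((-5 - 1*0)*(-16))*u(2, -6) = ((-5 - 1*0)*(-16))*(⅛) = ((-5 + 0)*(-16))*(⅛) = -5*(-16)*(⅛) = 80*(⅛) = 10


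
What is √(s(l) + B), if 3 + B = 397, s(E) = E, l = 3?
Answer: √397 ≈ 19.925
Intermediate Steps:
B = 394 (B = -3 + 397 = 394)
√(s(l) + B) = √(3 + 394) = √397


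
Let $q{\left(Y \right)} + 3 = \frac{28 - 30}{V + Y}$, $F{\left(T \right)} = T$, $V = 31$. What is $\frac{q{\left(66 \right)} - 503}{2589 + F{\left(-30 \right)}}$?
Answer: $- \frac{49084}{248223} \approx -0.19774$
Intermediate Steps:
$q{\left(Y \right)} = -3 - \frac{2}{31 + Y}$ ($q{\left(Y \right)} = -3 + \frac{28 - 30}{31 + Y} = -3 - \frac{2}{31 + Y}$)
$\frac{q{\left(66 \right)} - 503}{2589 + F{\left(-30 \right)}} = \frac{\frac{-95 - 198}{31 + 66} - 503}{2589 - 30} = \frac{\frac{-95 - 198}{97} - 503}{2559} = \left(\frac{1}{97} \left(-293\right) - 503\right) \frac{1}{2559} = \left(- \frac{293}{97} - 503\right) \frac{1}{2559} = \left(- \frac{49084}{97}\right) \frac{1}{2559} = - \frac{49084}{248223}$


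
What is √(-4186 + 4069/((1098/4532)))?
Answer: 832*√610/183 ≈ 112.29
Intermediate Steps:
√(-4186 + 4069/((1098/4532))) = √(-4186 + 4069/((1098*(1/4532)))) = √(-4186 + 4069/(549/2266)) = √(-4186 + 4069*(2266/549)) = √(-4186 + 9220354/549) = √(6922240/549) = 832*√610/183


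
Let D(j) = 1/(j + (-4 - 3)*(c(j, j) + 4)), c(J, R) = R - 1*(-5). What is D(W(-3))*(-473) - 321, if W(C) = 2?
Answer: -23602/75 ≈ -314.69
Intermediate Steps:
c(J, R) = 5 + R (c(J, R) = R + 5 = 5 + R)
D(j) = 1/(-63 - 6*j) (D(j) = 1/(j + (-4 - 3)*((5 + j) + 4)) = 1/(j - 7*(9 + j)) = 1/(j + (-63 - 7*j)) = 1/(-63 - 6*j))
D(W(-3))*(-473) - 321 = -1/(63 + 6*2)*(-473) - 321 = -1/(63 + 12)*(-473) - 321 = -1/75*(-473) - 321 = 473/75 - 321 = -23602/75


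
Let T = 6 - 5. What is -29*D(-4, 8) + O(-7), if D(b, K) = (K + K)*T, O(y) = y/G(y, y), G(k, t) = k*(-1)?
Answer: -465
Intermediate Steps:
G(k, t) = -k
T = 1
O(y) = -1 (O(y) = y/((-y)) = y*(-1/y) = -1)
D(b, K) = 2*K (D(b, K) = (K + K)*1 = (2*K)*1 = 2*K)
-29*D(-4, 8) + O(-7) = -58*8 - 1 = -29*16 - 1 = -464 - 1 = -465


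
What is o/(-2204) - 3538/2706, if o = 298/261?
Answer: -169668305/129717522 ≈ -1.3080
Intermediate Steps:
o = 298/261 (o = 298*(1/261) = 298/261 ≈ 1.1418)
o/(-2204) - 3538/2706 = (298/261)/(-2204) - 3538/2706 = (298/261)*(-1/2204) - 3538*1/2706 = -149/287622 - 1769/1353 = -169668305/129717522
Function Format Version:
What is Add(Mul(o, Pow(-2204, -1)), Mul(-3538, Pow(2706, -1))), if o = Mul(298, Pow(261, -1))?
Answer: Rational(-169668305, 129717522) ≈ -1.3080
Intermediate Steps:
o = Rational(298, 261) (o = Mul(298, Rational(1, 261)) = Rational(298, 261) ≈ 1.1418)
Add(Mul(o, Pow(-2204, -1)), Mul(-3538, Pow(2706, -1))) = Add(Mul(Rational(298, 261), Pow(-2204, -1)), Mul(-3538, Pow(2706, -1))) = Add(Mul(Rational(298, 261), Rational(-1, 2204)), Mul(-3538, Rational(1, 2706))) = Add(Rational(-149, 287622), Rational(-1769, 1353)) = Rational(-169668305, 129717522)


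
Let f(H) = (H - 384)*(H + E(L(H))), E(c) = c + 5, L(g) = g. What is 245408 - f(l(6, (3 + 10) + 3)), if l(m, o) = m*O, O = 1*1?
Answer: 251834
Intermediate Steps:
O = 1
l(m, o) = m (l(m, o) = m*1 = m)
E(c) = 5 + c
f(H) = (-384 + H)*(5 + 2*H) (f(H) = (H - 384)*(H + (5 + H)) = (-384 + H)*(5 + 2*H))
245408 - f(l(6, (3 + 10) + 3)) = 245408 - (-1920 - 763*6 + 2*6²) = 245408 - (-1920 - 4578 + 2*36) = 245408 - (-1920 - 4578 + 72) = 245408 - 1*(-6426) = 245408 + 6426 = 251834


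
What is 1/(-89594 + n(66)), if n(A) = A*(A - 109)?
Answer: -1/92432 ≈ -1.0819e-5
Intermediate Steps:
n(A) = A*(-109 + A)
1/(-89594 + n(66)) = 1/(-89594 + 66*(-109 + 66)) = 1/(-89594 + 66*(-43)) = 1/(-89594 - 2838) = 1/(-92432) = -1/92432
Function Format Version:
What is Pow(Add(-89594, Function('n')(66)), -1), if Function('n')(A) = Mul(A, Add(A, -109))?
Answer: Rational(-1, 92432) ≈ -1.0819e-5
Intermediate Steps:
Function('n')(A) = Mul(A, Add(-109, A))
Pow(Add(-89594, Function('n')(66)), -1) = Pow(Add(-89594, Mul(66, Add(-109, 66))), -1) = Pow(Add(-89594, Mul(66, -43)), -1) = Pow(Add(-89594, -2838), -1) = Pow(-92432, -1) = Rational(-1, 92432)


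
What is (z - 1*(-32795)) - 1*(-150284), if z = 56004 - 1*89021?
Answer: 150062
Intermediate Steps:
z = -33017 (z = 56004 - 89021 = -33017)
(z - 1*(-32795)) - 1*(-150284) = (-33017 - 1*(-32795)) - 1*(-150284) = (-33017 + 32795) + 150284 = -222 + 150284 = 150062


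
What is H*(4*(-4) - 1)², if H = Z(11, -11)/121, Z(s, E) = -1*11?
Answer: -289/11 ≈ -26.273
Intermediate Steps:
Z(s, E) = -11
H = -1/11 (H = -11/121 = -11*1/121 = -1/11 ≈ -0.090909)
H*(4*(-4) - 1)² = -(4*(-4) - 1)²/11 = -(-16 - 1)²/11 = -1/11*(-17)² = -1/11*289 = -289/11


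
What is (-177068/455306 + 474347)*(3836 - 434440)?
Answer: -46499388297660428/227653 ≈ -2.0426e+11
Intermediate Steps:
(-177068/455306 + 474347)*(3836 - 434440) = (-177068*1/455306 + 474347)*(-430604) = (-88534/227653 + 474347)*(-430604) = (107986429057/227653)*(-430604) = -46499388297660428/227653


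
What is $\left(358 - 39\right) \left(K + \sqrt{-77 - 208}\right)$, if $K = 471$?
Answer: $150249 + 319 i \sqrt{285} \approx 1.5025 \cdot 10^{5} + 5385.3 i$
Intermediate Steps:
$\left(358 - 39\right) \left(K + \sqrt{-77 - 208}\right) = \left(358 - 39\right) \left(471 + \sqrt{-77 - 208}\right) = 319 \left(471 + \sqrt{-285}\right) = 319 \left(471 + i \sqrt{285}\right) = 150249 + 319 i \sqrt{285}$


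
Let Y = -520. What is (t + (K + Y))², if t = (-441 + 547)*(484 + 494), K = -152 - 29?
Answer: 10602203089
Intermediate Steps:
K = -181
t = 103668 (t = 106*978 = 103668)
(t + (K + Y))² = (103668 + (-181 - 520))² = (103668 - 701)² = 102967² = 10602203089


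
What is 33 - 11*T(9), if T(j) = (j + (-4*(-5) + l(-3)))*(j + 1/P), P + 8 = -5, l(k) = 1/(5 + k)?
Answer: -37213/13 ≈ -2862.5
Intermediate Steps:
P = -13 (P = -8 - 5 = -13)
T(j) = (-1/13 + j)*(41/2 + j) (T(j) = (j + (-4*(-5) + 1/(5 - 3)))*(j + 1/(-13)) = (j + (20 + 1/2))*(j - 1/13) = (j + (20 + 1/2))*(-1/13 + j) = (j + 41/2)*(-1/13 + j) = (41/2 + j)*(-1/13 + j) = (-1/13 + j)*(41/2 + j))
33 - 11*T(9) = 33 - 11*(-41/26 + 9**2 + (531/26)*9) = 33 - 11*(-41/26 + 81 + 4779/26) = 33 - 11*3422/13 = 33 - 37642/13 = -37213/13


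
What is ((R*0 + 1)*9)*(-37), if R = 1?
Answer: -333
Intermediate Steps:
((R*0 + 1)*9)*(-37) = ((1*0 + 1)*9)*(-37) = ((0 + 1)*9)*(-37) = (1*9)*(-37) = 9*(-37) = -333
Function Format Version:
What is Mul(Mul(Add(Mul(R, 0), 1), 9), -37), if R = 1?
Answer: -333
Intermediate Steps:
Mul(Mul(Add(Mul(R, 0), 1), 9), -37) = Mul(Mul(Add(Mul(1, 0), 1), 9), -37) = Mul(Mul(Add(0, 1), 9), -37) = Mul(Mul(1, 9), -37) = Mul(9, -37) = -333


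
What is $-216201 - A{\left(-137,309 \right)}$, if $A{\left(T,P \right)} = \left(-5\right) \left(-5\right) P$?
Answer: $-223926$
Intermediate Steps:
$A{\left(T,P \right)} = 25 P$
$-216201 - A{\left(-137,309 \right)} = -216201 - 25 \cdot 309 = -216201 - 7725 = -223926$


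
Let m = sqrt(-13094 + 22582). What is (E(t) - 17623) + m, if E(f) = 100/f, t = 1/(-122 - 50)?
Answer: -34823 + 4*sqrt(593) ≈ -34726.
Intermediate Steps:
t = -1/172 (t = 1/(-172) = -1/172 ≈ -0.0058140)
m = 4*sqrt(593) (m = sqrt(9488) = 4*sqrt(593) ≈ 97.406)
(E(t) - 17623) + m = (100/(-1/172) - 17623) + 4*sqrt(593) = (100*(-172) - 17623) + 4*sqrt(593) = (-17200 - 17623) + 4*sqrt(593) = -34823 + 4*sqrt(593)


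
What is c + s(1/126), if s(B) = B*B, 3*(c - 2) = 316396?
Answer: 1674399385/15876 ≈ 1.0547e+5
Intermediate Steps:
c = 316402/3 (c = 2 + (1/3)*316396 = 2 + 316396/3 = 316402/3 ≈ 1.0547e+5)
s(B) = B**2
c + s(1/126) = 316402/3 + (1/126)**2 = 316402/3 + 1/15876 = 1674399385/15876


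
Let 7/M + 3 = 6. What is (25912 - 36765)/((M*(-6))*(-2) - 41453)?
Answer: 10853/41425 ≈ 0.26199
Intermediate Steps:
M = 7/3 (M = 7/(-3 + 6) = 7/3 ≈ 2.3333)
(25912 - 36765)/((M*(-6))*(-2) - 41453) = (25912 - 36765)/(((7/3)*(-6))*(-2) - 41453) = -10853/(-14*(-2) - 41453) = -10853/(28 - 41453) = -10853/(-41425) = -10853*(-1/41425) = 10853/41425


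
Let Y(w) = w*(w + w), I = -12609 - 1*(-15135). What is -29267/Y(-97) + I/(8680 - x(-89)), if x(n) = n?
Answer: -69702685/55005014 ≈ -1.2672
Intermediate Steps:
I = 2526 (I = -12609 + 15135 = 2526)
Y(w) = 2*w² (Y(w) = w*(2*w) = 2*w²)
-29267/Y(-97) + I/(8680 - x(-89)) = -29267/(2*(-97)²) + 2526/(8680 - 1*(-89)) = -29267/(2*9409) + 2526/(8680 + 89) = -29267/18818 + 2526/8769 = -29267*1/18818 + 2526*(1/8769) = -29267/18818 + 842/2923 = -69702685/55005014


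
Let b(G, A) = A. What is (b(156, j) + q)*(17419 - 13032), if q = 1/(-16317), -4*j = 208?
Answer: -3722303695/16317 ≈ -2.2812e+5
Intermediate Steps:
j = -52 (j = -¼*208 = -52)
q = -1/16317 ≈ -6.1286e-5
(b(156, j) + q)*(17419 - 13032) = (-52 - 1/16317)*(17419 - 13032) = -848485/16317*4387 = -3722303695/16317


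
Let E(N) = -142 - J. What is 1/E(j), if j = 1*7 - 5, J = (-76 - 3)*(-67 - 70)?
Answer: -1/10965 ≈ -9.1199e-5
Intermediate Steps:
J = 10823 (J = -79*(-137) = 10823)
j = 2 (j = 7 - 5 = 2)
E(N) = -10965 (E(N) = -142 - 1*10823 = -142 - 10823 = -10965)
1/E(j) = 1/(-10965) = -1/10965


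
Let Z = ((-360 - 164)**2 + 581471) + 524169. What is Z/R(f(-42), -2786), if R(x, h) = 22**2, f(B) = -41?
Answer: 345054/121 ≈ 2851.7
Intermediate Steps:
R(x, h) = 484
Z = 1380216 (Z = ((-524)**2 + 581471) + 524169 = (274576 + 581471) + 524169 = 856047 + 524169 = 1380216)
Z/R(f(-42), -2786) = 1380216/484 = 1380216*(1/484) = 345054/121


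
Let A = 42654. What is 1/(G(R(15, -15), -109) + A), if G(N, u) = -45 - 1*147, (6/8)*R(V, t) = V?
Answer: 1/42462 ≈ 2.3550e-5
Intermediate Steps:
R(V, t) = 4*V/3
G(N, u) = -192 (G(N, u) = -45 - 147 = -192)
1/(G(R(15, -15), -109) + A) = 1/(-192 + 42654) = 1/42462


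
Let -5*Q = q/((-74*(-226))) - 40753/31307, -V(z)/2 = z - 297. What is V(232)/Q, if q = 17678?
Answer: 170162937100/64054013 ≈ 2656.6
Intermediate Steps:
V(z) = 594 - 2*z (V(z) = -2*(z - 297) = -2*(-297 + z) = 594 - 2*z)
Q = 64054013/1308945670 (Q = -(17678/((-74*(-226))) - 40753/31307)/5 = -(17678/16724 - 40753*1/31307)/5 = -(17678*(1/16724) - 40753/31307)/5 = -(8839/8362 - 40753/31307)/5 = -⅕*(-64054013/261789134) = 64054013/1308945670 ≈ 0.048936)
V(232)/Q = (594 - 2*232)/(64054013/1308945670) = (594 - 464)*(1308945670/64054013) = 130*(1308945670/64054013) = 170162937100/64054013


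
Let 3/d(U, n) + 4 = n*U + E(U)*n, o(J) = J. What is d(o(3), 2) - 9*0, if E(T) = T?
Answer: 3/8 ≈ 0.37500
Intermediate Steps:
d(U, n) = 3/(-4 + 2*U*n) (d(U, n) = 3/(-4 + (n*U + U*n)) = 3/(-4 + (U*n + U*n)) = 3/(-4 + 2*U*n))
d(o(3), 2) - 9*0 = 3/(2*(-2 + 3*2)) - 9*0 = 3/(2*(-2 + 6)) + 0 = (3/2)/4 + 0 = (3/2)*(¼) + 0 = 3/8 + 0 = 3/8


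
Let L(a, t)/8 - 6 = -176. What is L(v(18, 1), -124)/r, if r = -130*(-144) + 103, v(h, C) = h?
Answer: -1360/18823 ≈ -0.072252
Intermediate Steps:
r = 18823 (r = 18720 + 103 = 18823)
L(a, t) = -1360 (L(a, t) = 48 + 8*(-176) = 48 - 1408 = -1360)
L(v(18, 1), -124)/r = -1360/18823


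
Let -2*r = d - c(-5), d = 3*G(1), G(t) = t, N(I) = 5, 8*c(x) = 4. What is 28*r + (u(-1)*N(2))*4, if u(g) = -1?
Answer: -55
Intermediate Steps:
c(x) = ½ (c(x) = (⅛)*4 = ½)
d = 3 (d = 3*1 = 3)
r = -5/4 (r = -(3 - 1*½)/2 = -(3 - ½)/2 = -½*5/2 = -5/4 ≈ -1.2500)
28*r + (u(-1)*N(2))*4 = 28*(-5/4) - 1*5*4 = -35 - 5*4 = -35 - 20 = -55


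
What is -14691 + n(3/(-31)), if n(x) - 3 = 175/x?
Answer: -49489/3 ≈ -16496.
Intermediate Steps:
n(x) = 3 + 175/x
-14691 + n(3/(-31)) = -14691 + (3 + 175/((3/(-31)))) = -14691 + (3 + 175/((3*(-1/31)))) = -14691 + (3 + 175/(-3/31)) = -14691 + (3 + 175*(-31/3)) = -14691 + (3 - 5425/3) = -14691 - 5416/3 = -49489/3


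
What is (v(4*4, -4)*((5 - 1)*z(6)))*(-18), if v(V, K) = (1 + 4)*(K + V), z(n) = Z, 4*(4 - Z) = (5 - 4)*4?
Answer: -12960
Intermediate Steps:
Z = 3 (Z = 4 - (5 - 4)*4/4 = 4 - 4/4 = 4 - 1/4*4 = 4 - 1 = 3)
z(n) = 3
v(V, K) = 5*K + 5*V (v(V, K) = 5*(K + V) = 5*K + 5*V)
(v(4*4, -4)*((5 - 1)*z(6)))*(-18) = ((5*(-4) + 5*(4*4))*((5 - 1)*3))*(-18) = ((-20 + 5*16)*(4*3))*(-18) = ((-20 + 80)*12)*(-18) = (60*12)*(-18) = 720*(-18) = -12960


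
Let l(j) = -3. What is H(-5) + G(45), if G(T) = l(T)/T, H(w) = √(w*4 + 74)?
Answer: -1/15 + 3*√6 ≈ 7.2818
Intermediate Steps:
H(w) = √(74 + 4*w) (H(w) = √(4*w + 74) = √(74 + 4*w))
G(T) = -3/T
H(-5) + G(45) = √(74 + 4*(-5)) - 3/45 = √(74 - 20) - 3*1/45 = √54 - 1/15 = 3*√6 - 1/15 = -1/15 + 3*√6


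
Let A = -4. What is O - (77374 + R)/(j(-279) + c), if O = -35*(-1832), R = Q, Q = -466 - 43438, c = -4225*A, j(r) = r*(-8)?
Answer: 613355185/9566 ≈ 64118.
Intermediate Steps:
j(r) = -8*r
c = 16900 (c = -4225*(-4) = 16900)
Q = -43904
R = -43904
O = 64120
O - (77374 + R)/(j(-279) + c) = 64120 - (77374 - 43904)/(-8*(-279) + 16900) = 64120 - 33470/(2232 + 16900) = 64120 - 33470/19132 = 64120 - 1*16735/9566 = 64120 - 16735/9566 = 613355185/9566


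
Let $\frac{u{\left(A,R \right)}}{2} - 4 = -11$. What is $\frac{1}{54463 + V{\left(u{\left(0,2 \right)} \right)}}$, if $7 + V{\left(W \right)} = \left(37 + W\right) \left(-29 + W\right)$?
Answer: $\frac{1}{53467} \approx 1.8703 \cdot 10^{-5}$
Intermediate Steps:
$u{\left(A,R \right)} = -14$ ($u{\left(A,R \right)} = 8 + 2 \left(-11\right) = 8 - 22 = -14$)
$V{\left(W \right)} = -7 + \left(-29 + W\right) \left(37 + W\right)$ ($V{\left(W \right)} = -7 + \left(37 + W\right) \left(-29 + W\right) = -7 + \left(-29 + W\right) \left(37 + W\right)$)
$\frac{1}{54463 + V{\left(u{\left(0,2 \right)} \right)}} = \frac{1}{54463 + \left(-1080 + \left(-14\right)^{2} + 8 \left(-14\right)\right)} = \frac{1}{54463 - 996} = \frac{1}{53467}$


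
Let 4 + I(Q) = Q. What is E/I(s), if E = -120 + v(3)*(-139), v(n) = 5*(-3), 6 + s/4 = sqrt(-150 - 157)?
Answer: -13755/1424 - 1965*I*sqrt(307)/1424 ≈ -9.6594 - 24.178*I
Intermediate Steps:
s = -24 + 4*I*sqrt(307) (s = -24 + 4*sqrt(-150 - 157) = -24 + 4*sqrt(-307) = -24 + 4*(I*sqrt(307)) = -24 + 4*I*sqrt(307) ≈ -24.0 + 70.086*I)
I(Q) = -4 + Q
v(n) = -15
E = 1965 (E = -120 - 15*(-139) = -120 + 2085 = 1965)
E/I(s) = 1965/(-4 + (-24 + 4*I*sqrt(307))) = 1965/(-28 + 4*I*sqrt(307))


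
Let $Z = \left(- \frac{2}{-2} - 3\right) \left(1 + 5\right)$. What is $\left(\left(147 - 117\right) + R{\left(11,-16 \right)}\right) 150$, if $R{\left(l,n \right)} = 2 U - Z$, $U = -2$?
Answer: $5700$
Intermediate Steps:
$Z = -12$ ($Z = \left(\left(-2\right) \left(- \frac{1}{2}\right) - 3\right) 6 = \left(1 - 3\right) 6 = \left(-2\right) 6 = -12$)
$R{\left(l,n \right)} = 8$ ($R{\left(l,n \right)} = 2 \left(-2\right) - -12 = -4 + 12 = 8$)
$\left(\left(147 - 117\right) + R{\left(11,-16 \right)}\right) 150 = \left(\left(147 - 117\right) + 8\right) 150 = \left(30 + 8\right) 150 = 38 \cdot 150 = 5700$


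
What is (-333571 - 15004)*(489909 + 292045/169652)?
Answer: -396870943479575/2324 ≈ -1.7077e+11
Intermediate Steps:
(-333571 - 15004)*(489909 + 292045/169652) = -348575*(489909 + 292045*(1/169652)) = -348575*(489909 + 292045/169652) = -348575*83114333713/169652 = -396870943479575/2324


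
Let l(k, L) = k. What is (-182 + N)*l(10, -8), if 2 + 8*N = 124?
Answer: -3335/2 ≈ -1667.5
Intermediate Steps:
N = 61/4 (N = -¼ + (⅛)*124 = -¼ + 31/2 = 61/4 ≈ 15.250)
(-182 + N)*l(10, -8) = (-182 + 61/4)*10 = -667/4*10 = -3335/2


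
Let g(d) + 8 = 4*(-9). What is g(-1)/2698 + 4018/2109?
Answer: 282836/149739 ≈ 1.8889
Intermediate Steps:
g(d) = -44 (g(d) = -8 + 4*(-9) = -8 - 36 = -44)
g(-1)/2698 + 4018/2109 = -44/2698 + 4018/2109 = -44*1/2698 + 4018*(1/2109) = -22/1349 + 4018/2109 = 282836/149739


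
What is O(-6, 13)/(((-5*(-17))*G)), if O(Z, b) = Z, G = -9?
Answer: 2/255 ≈ 0.0078431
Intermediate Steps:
O(-6, 13)/(((-5*(-17))*G)) = -6/(-5*(-17)*(-9)) = -6/(85*(-9)) = -6/(-765) = -6*(-1/765) = 2/255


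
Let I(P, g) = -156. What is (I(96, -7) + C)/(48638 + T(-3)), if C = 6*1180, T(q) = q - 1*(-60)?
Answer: 6924/48695 ≈ 0.14219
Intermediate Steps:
T(q) = 60 + q (T(q) = q + 60 = 60 + q)
C = 7080
(I(96, -7) + C)/(48638 + T(-3)) = (-156 + 7080)/(48638 + (60 - 3)) = 6924/(48638 + 57) = 6924/48695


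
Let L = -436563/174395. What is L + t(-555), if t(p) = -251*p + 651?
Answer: 24407190057/174395 ≈ 1.3995e+5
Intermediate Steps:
L = -436563/174395 (L = -436563*1/174395 = -436563/174395 ≈ -2.5033)
t(p) = 651 - 251*p
L + t(-555) = -436563/174395 + (651 - 251*(-555)) = -436563/174395 + (651 + 139305) = -436563/174395 + 139956 = 24407190057/174395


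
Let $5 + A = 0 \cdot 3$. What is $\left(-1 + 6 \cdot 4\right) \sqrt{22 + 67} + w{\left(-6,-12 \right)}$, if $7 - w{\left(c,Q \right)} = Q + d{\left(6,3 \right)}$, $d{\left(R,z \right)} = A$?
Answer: $24 + 23 \sqrt{89} \approx 240.98$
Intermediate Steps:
$A = -5$ ($A = -5 + 0 \cdot 3 = -5 + 0 = -5$)
$d{\left(R,z \right)} = -5$
$w{\left(c,Q \right)} = 12 - Q$ ($w{\left(c,Q \right)} = 7 - \left(Q - 5\right) = 7 - \left(-5 + Q\right) = 12 - Q$)
$\left(-1 + 6 \cdot 4\right) \sqrt{22 + 67} + w{\left(-6,-12 \right)} = \left(-1 + 6 \cdot 4\right) \sqrt{22 + 67} + \left(12 - -12\right) = \left(-1 + 24\right) \sqrt{89} + \left(12 + 12\right) = 23 \sqrt{89} + 24 = 24 + 23 \sqrt{89}$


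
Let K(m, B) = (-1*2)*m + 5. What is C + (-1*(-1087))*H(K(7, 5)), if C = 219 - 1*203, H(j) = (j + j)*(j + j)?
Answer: 352204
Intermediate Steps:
K(m, B) = 5 - 2*m (K(m, B) = -2*m + 5 = 5 - 2*m)
H(j) = 4*j² (H(j) = (2*j)*(2*j) = 4*j²)
C = 16 (C = 219 - 203 = 16)
C + (-1*(-1087))*H(K(7, 5)) = 16 + (-1*(-1087))*(4*(5 - 2*7)²) = 16 + 1087*(4*(5 - 14)²) = 16 + 1087*(4*(-9)²) = 16 + 1087*(4*81) = 16 + 1087*324 = 16 + 352188 = 352204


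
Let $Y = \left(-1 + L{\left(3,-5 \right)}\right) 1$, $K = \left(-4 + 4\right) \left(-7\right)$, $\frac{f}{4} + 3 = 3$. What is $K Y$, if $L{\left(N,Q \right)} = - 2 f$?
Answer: $0$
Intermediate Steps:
$f = 0$ ($f = -12 + 4 \cdot 3 = -12 + 12 = 0$)
$L{\left(N,Q \right)} = 0$ ($L{\left(N,Q \right)} = \left(-2\right) 0 = 0$)
$K = 0$ ($K = 0 \left(-7\right) = 0$)
$Y = -1$ ($Y = \left(-1 + 0\right) 1 = \left(-1\right) 1 = -1$)
$K Y = 0 \left(-1\right) = 0$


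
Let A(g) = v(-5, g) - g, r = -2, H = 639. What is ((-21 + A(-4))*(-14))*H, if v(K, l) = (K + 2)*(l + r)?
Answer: -8946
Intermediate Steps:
v(K, l) = (-2 + l)*(2 + K) (v(K, l) = (K + 2)*(l - 2) = (2 + K)*(-2 + l) = (-2 + l)*(2 + K))
A(g) = 6 - 4*g (A(g) = (-4 - 2*(-5) + 2*g - 5*g) - g = (-4 + 10 + 2*g - 5*g) - g = (6 - 3*g) - g = 6 - 4*g)
((-21 + A(-4))*(-14))*H = ((-21 + (6 - 4*(-4)))*(-14))*639 = ((-21 + (6 + 16))*(-14))*639 = ((-21 + 22)*(-14))*639 = (1*(-14))*639 = -14*639 = -8946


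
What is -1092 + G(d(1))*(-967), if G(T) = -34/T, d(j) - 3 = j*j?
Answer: 14255/2 ≈ 7127.5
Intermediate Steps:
d(j) = 3 + j² (d(j) = 3 + j*j = 3 + j²)
-1092 + G(d(1))*(-967) = -1092 - 34/(3 + 1²)*(-967) = -1092 - 34/(3 + 1)*(-967) = -1092 - 34/4*(-967) = -1092 - 34*¼*(-967) = -1092 - 17/2*(-967) = -1092 + 16439/2 = 14255/2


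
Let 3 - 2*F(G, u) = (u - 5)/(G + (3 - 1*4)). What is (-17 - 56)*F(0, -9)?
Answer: 803/2 ≈ 401.50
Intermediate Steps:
F(G, u) = 3/2 - (-5 + u)/(2*(-1 + G)) (F(G, u) = 3/2 - (u - 5)/(2*(G + (3 - 1*4))) = 3/2 - (-5 + u)/(2*(G + (3 - 4))) = 3/2 - (-5 + u)/(2*(G - 1)) = 3/2 - (-5 + u)/(2*(-1 + G)))
(-17 - 56)*F(0, -9) = (-17 - 56)*((2 - 1*(-9) + 3*0)/(2*(-1 + 0))) = -73*(2 + 9 + 0)/(2*(-1)) = -73*(-1)*11/2 = -73*(-11/2) = 803/2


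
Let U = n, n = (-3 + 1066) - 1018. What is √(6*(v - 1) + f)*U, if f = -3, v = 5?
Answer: 45*√21 ≈ 206.22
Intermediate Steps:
n = 45 (n = 1063 - 1018 = 45)
U = 45
√(6*(v - 1) + f)*U = √(6*(5 - 1) - 3)*45 = √(6*4 - 3)*45 = √(24 - 3)*45 = √21*45 = 45*√21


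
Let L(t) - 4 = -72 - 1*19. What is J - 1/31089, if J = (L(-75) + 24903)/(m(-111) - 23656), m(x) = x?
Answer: -771528391/738892263 ≈ -1.0442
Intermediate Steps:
L(t) = -87 (L(t) = 4 + (-72 - 1*19) = 4 + (-72 - 19) = 4 - 91 = -87)
J = -24816/23767 (J = (-87 + 24903)/(-111 - 23656) = 24816/(-23767) = 24816*(-1/23767) = -24816/23767 ≈ -1.0441)
J - 1/31089 = -24816/23767 - 1/31089 = -771528391/738892263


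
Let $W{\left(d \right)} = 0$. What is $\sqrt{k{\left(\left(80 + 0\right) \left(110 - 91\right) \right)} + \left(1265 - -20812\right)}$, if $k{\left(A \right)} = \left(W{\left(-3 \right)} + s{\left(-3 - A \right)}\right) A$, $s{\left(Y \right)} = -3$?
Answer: $\sqrt{17517} \approx 132.35$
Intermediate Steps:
$k{\left(A \right)} = - 3 A$ ($k{\left(A \right)} = \left(0 - 3\right) A = - 3 A$)
$\sqrt{k{\left(\left(80 + 0\right) \left(110 - 91\right) \right)} + \left(1265 - -20812\right)} = \sqrt{- 3 \left(80 + 0\right) \left(110 - 91\right) + \left(1265 - -20812\right)} = \sqrt{- 3 \cdot 80 \cdot 19 + \left(1265 + 20812\right)} = \sqrt{\left(-3\right) 1520 + 22077} = \sqrt{-4560 + 22077} = \sqrt{17517}$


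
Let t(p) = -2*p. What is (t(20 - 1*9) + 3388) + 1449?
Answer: 4815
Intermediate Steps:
(t(20 - 1*9) + 3388) + 1449 = (-2*(20 - 1*9) + 3388) + 1449 = (-2*(20 - 9) + 3388) + 1449 = (-2*11 + 3388) + 1449 = (-22 + 3388) + 1449 = 3366 + 1449 = 4815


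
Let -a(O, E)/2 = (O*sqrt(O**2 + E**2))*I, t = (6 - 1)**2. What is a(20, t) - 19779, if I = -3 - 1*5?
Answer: -19779 + 1600*sqrt(41) ≈ -9534.0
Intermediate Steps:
I = -8 (I = -3 - 5 = -8)
t = 25 (t = 5**2 = 25)
a(O, E) = 16*O*sqrt(E**2 + O**2) (a(O, E) = -2*O*sqrt(O**2 + E**2)*(-8) = -2*O*sqrt(E**2 + O**2)*(-8) = -(-16)*O*sqrt(E**2 + O**2) = 16*O*sqrt(E**2 + O**2))
a(20, t) - 19779 = 16*20*sqrt(25**2 + 20**2) - 19779 = 16*20*sqrt(625 + 400) - 19779 = 16*20*sqrt(1025) - 19779 = 16*20*(5*sqrt(41)) - 19779 = 1600*sqrt(41) - 19779 = -19779 + 1600*sqrt(41)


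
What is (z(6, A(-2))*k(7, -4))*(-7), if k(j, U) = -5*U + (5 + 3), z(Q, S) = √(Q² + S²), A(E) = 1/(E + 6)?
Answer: -49*√577 ≈ -1177.0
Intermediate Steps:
A(E) = 1/(6 + E)
k(j, U) = 8 - 5*U (k(j, U) = -5*U + 8 = 8 - 5*U)
(z(6, A(-2))*k(7, -4))*(-7) = (√(6² + (1/(6 - 2))²)*(8 - 5*(-4)))*(-7) = (√(36 + (1/4)²)*(8 + 20))*(-7) = (√(36 + (¼)²)*28)*(-7) = (√(36 + 1/16)*28)*(-7) = (√(577/16)*28)*(-7) = ((√577/4)*28)*(-7) = (7*√577)*(-7) = -49*√577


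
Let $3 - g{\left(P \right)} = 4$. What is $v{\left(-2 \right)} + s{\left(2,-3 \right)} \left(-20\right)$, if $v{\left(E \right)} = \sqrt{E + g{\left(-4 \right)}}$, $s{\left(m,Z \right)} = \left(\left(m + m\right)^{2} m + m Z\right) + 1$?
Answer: $-540 + i \sqrt{3} \approx -540.0 + 1.732 i$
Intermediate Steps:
$g{\left(P \right)} = -1$ ($g{\left(P \right)} = 3 - 4 = -1$)
$s{\left(m,Z \right)} = 1 + 4 m^{3} + Z m$ ($s{\left(m,Z \right)} = \left(\left(2 m\right)^{2} m + Z m\right) + 1 = \left(4 m^{2} m + Z m\right) + 1 = \left(4 m^{3} + Z m\right) + 1 = 1 + 4 m^{3} + Z m$)
$v{\left(E \right)} = \sqrt{-1 + E}$ ($v{\left(E \right)} = \sqrt{E - 1} = \sqrt{-1 + E}$)
$v{\left(-2 \right)} + s{\left(2,-3 \right)} \left(-20\right) = \sqrt{-1 - 2} + \left(1 + 4 \cdot 2^{3} - 6\right) \left(-20\right) = \sqrt{-3} + \left(1 + 4 \cdot 8 - 6\right) \left(-20\right) = i \sqrt{3} + \left(1 + 32 - 6\right) \left(-20\right) = i \sqrt{3} + 27 \left(-20\right) = i \sqrt{3} - 540 = -540 + i \sqrt{3}$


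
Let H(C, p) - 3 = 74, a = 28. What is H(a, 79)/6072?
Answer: 7/552 ≈ 0.012681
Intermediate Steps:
H(C, p) = 77 (H(C, p) = 3 + 74 = 77)
H(a, 79)/6072 = 77/6072 = 77*(1/6072) = 7/552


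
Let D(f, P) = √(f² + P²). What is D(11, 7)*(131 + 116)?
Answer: 247*√170 ≈ 3220.5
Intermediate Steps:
D(f, P) = √(P² + f²)
D(11, 7)*(131 + 116) = √(7² + 11²)*(131 + 116) = √(49 + 121)*247 = √170*247 = 247*√170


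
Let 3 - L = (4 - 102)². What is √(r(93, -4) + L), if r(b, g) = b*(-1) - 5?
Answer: I*√9699 ≈ 98.484*I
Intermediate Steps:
r(b, g) = -5 - b (r(b, g) = -b - 5 = -5 - b)
L = -9601 (L = 3 - (4 - 102)² = 3 - 1*(-98)² = 3 - 1*9604 = 3 - 9604 = -9601)
√(r(93, -4) + L) = √((-5 - 1*93) - 9601) = √((-5 - 93) - 9601) = √(-98 - 9601) = √(-9699) = I*√9699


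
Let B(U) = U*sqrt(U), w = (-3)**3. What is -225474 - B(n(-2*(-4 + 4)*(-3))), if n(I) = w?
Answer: -225474 + 81*I*sqrt(3) ≈ -2.2547e+5 + 140.3*I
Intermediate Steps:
w = -27
n(I) = -27
B(U) = U**(3/2)
-225474 - B(n(-2*(-4 + 4)*(-3))) = -225474 - (-27)**(3/2) = -225474 - (-81)*I*sqrt(3) = -225474 + 81*I*sqrt(3)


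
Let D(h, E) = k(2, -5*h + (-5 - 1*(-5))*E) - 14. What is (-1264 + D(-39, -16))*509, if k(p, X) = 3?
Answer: -648975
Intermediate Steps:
D(h, E) = -11 (D(h, E) = 3 - 14 = -11)
(-1264 + D(-39, -16))*509 = (-1264 - 11)*509 = -1275*509 = -648975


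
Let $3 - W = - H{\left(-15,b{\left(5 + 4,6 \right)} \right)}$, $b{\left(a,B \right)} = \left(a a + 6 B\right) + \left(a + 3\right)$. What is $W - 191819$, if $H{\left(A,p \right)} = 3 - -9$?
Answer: $-191804$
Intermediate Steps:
$b{\left(a,B \right)} = 3 + a + a^{2} + 6 B$ ($b{\left(a,B \right)} = \left(a^{2} + 6 B\right) + \left(3 + a\right) = 3 + a + a^{2} + 6 B$)
$H{\left(A,p \right)} = 12$ ($H{\left(A,p \right)} = 3 + 9 = 12$)
$W = 15$ ($W = 3 - \left(-1\right) 12 = 3 - -12 = 3 + 12 = 15$)
$W - 191819 = 15 - 191819 = -191804$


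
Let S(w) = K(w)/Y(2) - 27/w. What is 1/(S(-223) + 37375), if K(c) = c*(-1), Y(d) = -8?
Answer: 1784/66627487 ≈ 2.6776e-5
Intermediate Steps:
K(c) = -c
S(w) = -27/w + w/8 (S(w) = -w/(-8) - 27/w = -w*(-1/8) - 27/w = w/8 - 27/w = -27/w + w/8)
1/(S(-223) + 37375) = 1/((-27/(-223) + (1/8)*(-223)) + 37375) = 1/((-27*(-1/223) - 223/8) + 37375) = 1/((27/223 - 223/8) + 37375) = 1/(-49513/1784 + 37375) = 1/(66627487/1784) = 1784/66627487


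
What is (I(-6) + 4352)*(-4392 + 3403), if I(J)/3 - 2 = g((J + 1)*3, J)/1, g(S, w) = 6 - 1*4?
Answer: -4315996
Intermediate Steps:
g(S, w) = 2 (g(S, w) = 6 - 4 = 2)
I(J) = 12 (I(J) = 6 + 3*(2/1) = 6 + 3*(2*1) = 6 + 3*2 = 6 + 6 = 12)
(I(-6) + 4352)*(-4392 + 3403) = (12 + 4352)*(-4392 + 3403) = 4364*(-989) = -4315996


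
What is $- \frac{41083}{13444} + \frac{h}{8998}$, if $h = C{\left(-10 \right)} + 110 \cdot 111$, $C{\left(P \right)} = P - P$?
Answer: $- \frac{9341527}{5498596} \approx -1.6989$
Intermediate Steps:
$C{\left(P \right)} = 0$
$h = 12210$ ($h = 0 + 110 \cdot 111 = 0 + 12210 = 12210$)
$- \frac{41083}{13444} + \frac{h}{8998} = - \frac{41083}{13444} + \frac{12210}{8998} = \left(-41083\right) \frac{1}{13444} + 12210 \cdot \frac{1}{8998} = - \frac{41083}{13444} + \frac{555}{409} = - \frac{9341527}{5498596}$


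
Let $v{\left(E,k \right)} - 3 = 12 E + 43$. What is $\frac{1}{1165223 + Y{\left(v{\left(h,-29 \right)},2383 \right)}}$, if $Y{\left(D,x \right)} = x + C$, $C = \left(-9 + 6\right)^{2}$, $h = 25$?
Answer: $\frac{1}{1167615} \approx 8.5645 \cdot 10^{-7}$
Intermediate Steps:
$v{\left(E,k \right)} = 46 + 12 E$ ($v{\left(E,k \right)} = 3 + \left(12 E + 43\right) = 3 + \left(43 + 12 E\right) = 46 + 12 E$)
$C = 9$ ($C = \left(-3\right)^{2} = 9$)
$Y{\left(D,x \right)} = 9 + x$ ($Y{\left(D,x \right)} = x + 9 = 9 + x$)
$\frac{1}{1165223 + Y{\left(v{\left(h,-29 \right)},2383 \right)}} = \frac{1}{1165223 + \left(9 + 2383\right)} = \frac{1}{1165223 + 2392} = \frac{1}{1167615}$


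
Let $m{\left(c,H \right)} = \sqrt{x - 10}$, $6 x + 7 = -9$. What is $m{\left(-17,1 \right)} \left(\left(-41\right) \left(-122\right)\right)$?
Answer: $\frac{5002 i \sqrt{114}}{3} \approx 17802.0 i$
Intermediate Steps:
$x = - \frac{8}{3}$ ($x = - \frac{7}{6} + \frac{1}{6} \left(-9\right) = - \frac{7}{6} - \frac{3}{2} = - \frac{8}{3} \approx -2.6667$)
$m{\left(c,H \right)} = \frac{i \sqrt{114}}{3}$ ($m{\left(c,H \right)} = \sqrt{- \frac{8}{3} - 10} = \sqrt{- \frac{38}{3}} = \frac{i \sqrt{114}}{3}$)
$m{\left(-17,1 \right)} \left(\left(-41\right) \left(-122\right)\right) = \frac{i \sqrt{114}}{3} \left(\left(-41\right) \left(-122\right)\right) = \frac{i \sqrt{114}}{3} \cdot 5002 = \frac{5002 i \sqrt{114}}{3}$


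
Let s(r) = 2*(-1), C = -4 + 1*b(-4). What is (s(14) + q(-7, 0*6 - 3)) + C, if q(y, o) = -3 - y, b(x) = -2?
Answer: -4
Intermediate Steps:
C = -6 (C = -4 + 1*(-2) = -4 - 2 = -6)
s(r) = -2
(s(14) + q(-7, 0*6 - 3)) + C = (-2 + (-3 - 1*(-7))) - 6 = (-2 + (-3 + 7)) - 6 = (-2 + 4) - 6 = 2 - 6 = -4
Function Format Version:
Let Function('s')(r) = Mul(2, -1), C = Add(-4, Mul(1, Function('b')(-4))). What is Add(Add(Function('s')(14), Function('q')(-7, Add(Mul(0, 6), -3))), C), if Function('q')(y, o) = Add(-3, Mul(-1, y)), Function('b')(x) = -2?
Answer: -4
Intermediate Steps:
C = -6 (C = Add(-4, Mul(1, -2)) = Add(-4, -2) = -6)
Function('s')(r) = -2
Add(Add(Function('s')(14), Function('q')(-7, Add(Mul(0, 6), -3))), C) = Add(Add(-2, Add(-3, Mul(-1, -7))), -6) = Add(Add(-2, Add(-3, 7)), -6) = Add(Add(-2, 4), -6) = Add(2, -6) = -4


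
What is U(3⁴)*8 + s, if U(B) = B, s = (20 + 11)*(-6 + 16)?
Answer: 958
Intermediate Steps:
s = 310 (s = 31*10 = 310)
U(3⁴)*8 + s = 3⁴*8 + 310 = 81*8 + 310 = 648 + 310 = 958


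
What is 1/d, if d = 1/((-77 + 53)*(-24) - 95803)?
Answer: -95227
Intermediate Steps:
d = -1/95227 (d = 1/(-24*(-24) - 95803) = 1/(576 - 95803) = 1/(-95227) = -1/95227 ≈ -1.0501e-5)
1/d = 1/(-1/95227) = -95227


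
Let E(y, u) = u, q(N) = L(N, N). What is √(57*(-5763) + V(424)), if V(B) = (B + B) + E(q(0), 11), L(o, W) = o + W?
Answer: 4*I*√20477 ≈ 572.39*I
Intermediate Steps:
L(o, W) = W + o
q(N) = 2*N (q(N) = N + N = 2*N)
V(B) = 11 + 2*B (V(B) = (B + B) + 11 = 2*B + 11 = 11 + 2*B)
√(57*(-5763) + V(424)) = √(57*(-5763) + (11 + 2*424)) = √(-328491 + (11 + 848)) = √(-328491 + 859) = √(-327632) = 4*I*√20477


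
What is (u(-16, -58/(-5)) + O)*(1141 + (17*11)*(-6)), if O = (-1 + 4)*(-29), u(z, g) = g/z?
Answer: -66671/40 ≈ -1666.8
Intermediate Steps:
O = -87 (O = 3*(-29) = -87)
(u(-16, -58/(-5)) + O)*(1141 + (17*11)*(-6)) = (-58/(-5)/(-16) - 87)*(1141 + (17*11)*(-6)) = (-58*(-1/5)*(-1/16) - 87)*(1141 + 187*(-6)) = ((58/5)*(-1/16) - 87)*(1141 - 1122) = (-29/40 - 87)*19 = -3509/40*19 = -66671/40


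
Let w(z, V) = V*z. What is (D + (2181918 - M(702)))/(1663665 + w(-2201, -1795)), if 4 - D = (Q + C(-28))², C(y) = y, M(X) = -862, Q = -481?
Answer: 1923703/5614460 ≈ 0.34263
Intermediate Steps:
D = -259077 (D = 4 - (-481 - 28)² = 4 - 1*(-509)² = 4 - 1*259081 = 4 - 259081 = -259077)
(D + (2181918 - M(702)))/(1663665 + w(-2201, -1795)) = (-259077 + (2181918 - 1*(-862)))/(1663665 - 1795*(-2201)) = (-259077 + (2181918 + 862))/(1663665 + 3950795) = (-259077 + 2182780)/5614460 = 1923703*(1/5614460) = 1923703/5614460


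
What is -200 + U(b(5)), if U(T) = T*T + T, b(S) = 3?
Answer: -188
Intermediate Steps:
U(T) = T + T**2 (U(T) = T**2 + T = T + T**2)
-200 + U(b(5)) = -200 + 3*(1 + 3) = -200 + 3*4 = -200 + 12 = -188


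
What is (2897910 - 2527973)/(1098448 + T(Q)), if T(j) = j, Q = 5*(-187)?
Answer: 369937/1097513 ≈ 0.33707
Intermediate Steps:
Q = -935
(2897910 - 2527973)/(1098448 + T(Q)) = (2897910 - 2527973)/(1098448 - 935) = 369937/1097513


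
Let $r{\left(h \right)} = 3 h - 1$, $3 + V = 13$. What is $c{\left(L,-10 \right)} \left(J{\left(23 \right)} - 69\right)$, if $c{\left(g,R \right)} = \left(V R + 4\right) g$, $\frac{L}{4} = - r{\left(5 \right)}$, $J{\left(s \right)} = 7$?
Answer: $-333312$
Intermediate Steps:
$V = 10$ ($V = -3 + 13 = 10$)
$r{\left(h \right)} = -1 + 3 h$
$L = -56$ ($L = 4 \left(- (-1 + 3 \cdot 5)\right) = 4 \left(- (-1 + 15)\right) = 4 \left(\left(-1\right) 14\right) = 4 \left(-14\right) = -56$)
$c{\left(g,R \right)} = g \left(4 + 10 R\right)$ ($c{\left(g,R \right)} = \left(10 R + 4\right) g = \left(4 + 10 R\right) g = g \left(4 + 10 R\right)$)
$c{\left(L,-10 \right)} \left(J{\left(23 \right)} - 69\right) = 2 \left(-56\right) \left(2 + 5 \left(-10\right)\right) \left(7 - 69\right) = 2 \left(-56\right) \left(2 - 50\right) \left(-62\right) = 2 \left(-56\right) \left(-48\right) \left(-62\right) = 5376 \left(-62\right) = -333312$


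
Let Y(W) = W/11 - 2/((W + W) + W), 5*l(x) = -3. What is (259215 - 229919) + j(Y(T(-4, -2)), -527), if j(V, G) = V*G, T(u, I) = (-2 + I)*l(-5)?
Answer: 29034133/990 ≈ 29327.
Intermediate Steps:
l(x) = -⅗ (l(x) = (⅕)*(-3) = -⅗)
T(u, I) = 6/5 - 3*I/5 (T(u, I) = (-2 + I)*(-⅗) = 6/5 - 3*I/5)
Y(W) = -2/(3*W) + W/11 (Y(W) = W*(1/11) - 2/(2*W + W) = W/11 - 2*1/(3*W) = W/11 - 2/(3*W) = -2/(3*W) + W/11)
j(V, G) = G*V
(259215 - 229919) + j(Y(T(-4, -2)), -527) = (259215 - 229919) - 527*(-2/(3*(6/5 - ⅗*(-2))) + (6/5 - ⅗*(-2))/11) = 29296 - 527*(-2/(3*(6/5 + 6/5)) + (6/5 + 6/5)/11) = 29296 - 527*(-2/(3*12/5) + (1/11)*(12/5)) = 29296 - 527*(-⅔*5/12 + 12/55) = 29296 - 527*(-5/18 + 12/55) = 29296 - 527*(-59/990) = 29296 + 31093/990 = 29034133/990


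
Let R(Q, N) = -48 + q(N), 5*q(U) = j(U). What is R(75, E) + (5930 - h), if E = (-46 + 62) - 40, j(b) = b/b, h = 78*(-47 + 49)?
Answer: 28631/5 ≈ 5726.2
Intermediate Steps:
h = 156 (h = 78*2 = 156)
j(b) = 1
E = -24 (E = 16 - 40 = -24)
q(U) = 1/5 (q(U) = (1/5)*1 = 1/5)
R(Q, N) = -239/5 (R(Q, N) = -48 + 1/5 = -239/5)
R(75, E) + (5930 - h) = -239/5 + (5930 - 1*156) = -239/5 + (5930 - 156) = -239/5 + 5774 = 28631/5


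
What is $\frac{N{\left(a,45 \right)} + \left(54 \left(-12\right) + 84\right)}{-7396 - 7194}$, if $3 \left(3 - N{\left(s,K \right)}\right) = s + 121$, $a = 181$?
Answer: $\frac{397}{8754} \approx 0.045351$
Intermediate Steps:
$N{\left(s,K \right)} = - \frac{112}{3} - \frac{s}{3}$ ($N{\left(s,K \right)} = 3 - \frac{s + 121}{3} = 3 - \frac{121 + s}{3} = 3 - \left(\frac{121}{3} + \frac{s}{3}\right) = - \frac{112}{3} - \frac{s}{3}$)
$\frac{N{\left(a,45 \right)} + \left(54 \left(-12\right) + 84\right)}{-7396 - 7194} = \frac{\left(- \frac{112}{3} - \frac{181}{3}\right) + \left(54 \left(-12\right) + 84\right)}{-7396 - 7194} = \frac{\left(- \frac{112}{3} - \frac{181}{3}\right) + \left(-648 + 84\right)}{-14590} = \left(- \frac{293}{3} - 564\right) \left(- \frac{1}{14590}\right) = \left(- \frac{1985}{3}\right) \left(- \frac{1}{14590}\right) = \frac{397}{8754}$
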